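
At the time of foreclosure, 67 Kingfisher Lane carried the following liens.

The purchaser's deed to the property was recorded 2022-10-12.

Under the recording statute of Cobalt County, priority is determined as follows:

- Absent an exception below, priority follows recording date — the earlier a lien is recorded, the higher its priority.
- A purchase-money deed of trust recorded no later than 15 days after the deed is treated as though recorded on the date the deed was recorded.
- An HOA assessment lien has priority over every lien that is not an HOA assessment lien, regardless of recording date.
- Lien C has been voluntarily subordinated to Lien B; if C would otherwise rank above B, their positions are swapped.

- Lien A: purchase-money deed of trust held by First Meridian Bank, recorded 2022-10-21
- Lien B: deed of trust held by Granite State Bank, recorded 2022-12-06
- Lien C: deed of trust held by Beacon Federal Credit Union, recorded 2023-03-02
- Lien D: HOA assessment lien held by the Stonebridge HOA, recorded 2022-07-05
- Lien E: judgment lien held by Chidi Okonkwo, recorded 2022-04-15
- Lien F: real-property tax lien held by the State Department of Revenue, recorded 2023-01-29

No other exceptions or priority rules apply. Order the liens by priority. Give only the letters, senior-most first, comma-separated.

D, E, A, B, F, C

Effective dates: A's effective date is the deed date, 2022-10-12.
D, as an HOA assessment lien, has superpriority and ranks first.
Remaining liens by effective date: E (2022-04-15), A (2022-10-12), B (2022-12-06), F (2023-01-29), C (2023-03-02).
C is already junior to B, so the subordination agreement changes nothing.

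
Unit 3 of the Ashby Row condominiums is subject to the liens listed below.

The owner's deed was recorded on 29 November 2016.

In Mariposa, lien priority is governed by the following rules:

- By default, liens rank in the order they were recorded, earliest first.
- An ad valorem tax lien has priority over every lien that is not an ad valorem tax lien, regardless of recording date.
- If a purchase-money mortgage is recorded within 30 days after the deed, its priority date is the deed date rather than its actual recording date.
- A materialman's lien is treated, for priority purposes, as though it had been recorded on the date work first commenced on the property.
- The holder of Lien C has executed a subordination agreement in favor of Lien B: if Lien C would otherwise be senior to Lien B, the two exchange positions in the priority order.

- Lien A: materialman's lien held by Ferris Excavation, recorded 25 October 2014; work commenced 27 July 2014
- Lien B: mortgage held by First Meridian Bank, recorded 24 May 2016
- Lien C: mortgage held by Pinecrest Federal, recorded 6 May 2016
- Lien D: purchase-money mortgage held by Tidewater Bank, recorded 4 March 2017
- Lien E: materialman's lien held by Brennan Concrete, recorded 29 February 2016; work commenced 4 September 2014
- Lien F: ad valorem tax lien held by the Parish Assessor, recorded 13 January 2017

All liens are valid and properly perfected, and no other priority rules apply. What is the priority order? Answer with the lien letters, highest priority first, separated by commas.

F, A, E, B, C, D

Adjusting effective dates: A relates back to 27 July 2014 (work commenced); D was recorded 95 days after the deed, outside the 30-day window, so it keeps its recording date; E relates back to 4 September 2014 (work commenced).
F, as an ad valorem tax lien, has superpriority and ranks first.
Among the remaining liens, by effective date: A (27 July 2014), E (4 September 2014), C (6 May 2016), B (24 May 2016), D (4 March 2017).
C is senior to B before the subordination, so the two trade places.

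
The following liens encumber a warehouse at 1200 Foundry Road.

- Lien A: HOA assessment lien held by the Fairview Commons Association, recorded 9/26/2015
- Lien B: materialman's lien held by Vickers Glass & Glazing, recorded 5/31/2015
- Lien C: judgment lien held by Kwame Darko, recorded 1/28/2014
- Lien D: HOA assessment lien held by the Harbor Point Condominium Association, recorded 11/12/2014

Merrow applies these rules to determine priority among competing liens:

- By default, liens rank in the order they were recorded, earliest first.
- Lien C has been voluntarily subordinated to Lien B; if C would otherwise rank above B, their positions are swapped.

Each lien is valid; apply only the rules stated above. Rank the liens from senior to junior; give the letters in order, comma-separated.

B, D, C, A

By effective date, earliest first: C (1/28/2014), D (11/12/2014), B (5/31/2015), A (9/26/2015).
The subordination applies — C was senior to B — so C and B swap.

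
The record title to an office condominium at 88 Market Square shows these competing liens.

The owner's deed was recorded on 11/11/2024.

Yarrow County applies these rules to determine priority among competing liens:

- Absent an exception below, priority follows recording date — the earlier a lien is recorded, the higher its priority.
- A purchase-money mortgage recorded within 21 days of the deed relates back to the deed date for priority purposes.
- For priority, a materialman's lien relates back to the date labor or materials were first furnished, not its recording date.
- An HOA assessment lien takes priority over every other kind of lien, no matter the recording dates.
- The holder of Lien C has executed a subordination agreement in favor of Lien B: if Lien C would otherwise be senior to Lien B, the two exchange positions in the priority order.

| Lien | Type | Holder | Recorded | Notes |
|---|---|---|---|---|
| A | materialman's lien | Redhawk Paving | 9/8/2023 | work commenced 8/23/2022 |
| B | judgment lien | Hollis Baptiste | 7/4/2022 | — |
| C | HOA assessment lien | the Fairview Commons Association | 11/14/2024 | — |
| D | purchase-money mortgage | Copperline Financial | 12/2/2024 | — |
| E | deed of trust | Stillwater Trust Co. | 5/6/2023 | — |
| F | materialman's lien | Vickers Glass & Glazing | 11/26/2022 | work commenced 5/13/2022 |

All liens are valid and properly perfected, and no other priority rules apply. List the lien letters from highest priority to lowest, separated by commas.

Effective dates after the stated exceptions: A is treated as recorded 8/23/2022, the work-commencement date; D was recorded within the 21-day window, so its effective date is the deed date 11/11/2024; F's effective date is 5/13/2022, when work began.
C is an HOA assessment lien and takes priority over every other lien.
The other liens, earliest effective date first: F (5/13/2022), B (7/4/2022), A (8/23/2022), E (5/6/2023), D (11/11/2024).
C is senior to B before the subordination, so the two trade places.

B, F, C, A, E, D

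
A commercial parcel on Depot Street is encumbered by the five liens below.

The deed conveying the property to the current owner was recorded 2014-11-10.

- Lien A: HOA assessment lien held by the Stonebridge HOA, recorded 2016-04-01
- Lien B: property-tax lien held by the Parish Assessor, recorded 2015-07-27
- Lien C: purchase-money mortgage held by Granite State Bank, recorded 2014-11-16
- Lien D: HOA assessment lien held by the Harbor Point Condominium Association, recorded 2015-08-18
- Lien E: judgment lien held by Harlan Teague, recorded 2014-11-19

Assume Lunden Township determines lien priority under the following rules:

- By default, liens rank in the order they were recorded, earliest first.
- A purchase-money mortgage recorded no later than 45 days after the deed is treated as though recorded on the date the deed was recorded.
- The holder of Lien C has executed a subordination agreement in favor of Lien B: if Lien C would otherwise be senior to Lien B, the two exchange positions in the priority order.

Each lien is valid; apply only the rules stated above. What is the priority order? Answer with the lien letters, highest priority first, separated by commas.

B, E, C, D, A

Effective dates after the stated exceptions: C's effective date is the deed date, 2014-11-10.
By effective date: C (2014-11-10), E (2014-11-19), B (2015-07-27), D (2015-08-18), A (2016-04-01).
Because C would otherwise rank above B, the subordination swaps them.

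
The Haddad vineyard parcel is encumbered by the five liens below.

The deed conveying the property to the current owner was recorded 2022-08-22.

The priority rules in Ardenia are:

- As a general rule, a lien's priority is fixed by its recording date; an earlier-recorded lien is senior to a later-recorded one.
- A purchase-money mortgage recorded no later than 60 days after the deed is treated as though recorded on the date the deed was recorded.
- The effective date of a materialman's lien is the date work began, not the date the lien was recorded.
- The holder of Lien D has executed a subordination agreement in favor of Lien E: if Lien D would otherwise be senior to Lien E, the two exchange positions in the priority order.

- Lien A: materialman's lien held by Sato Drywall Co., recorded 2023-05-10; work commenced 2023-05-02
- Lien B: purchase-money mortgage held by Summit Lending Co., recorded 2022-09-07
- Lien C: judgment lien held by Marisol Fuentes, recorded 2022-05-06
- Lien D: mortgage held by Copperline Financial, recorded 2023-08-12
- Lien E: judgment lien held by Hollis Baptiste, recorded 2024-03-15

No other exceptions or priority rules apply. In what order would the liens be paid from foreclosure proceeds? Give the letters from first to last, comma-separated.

C, B, A, E, D

Effective dates: A's effective date is 2023-05-02, when work began; B's effective date is the deed date, 2022-08-22.
Sorted by effective date: C (2022-05-06), B (2022-08-22), A (2023-05-02), D (2023-08-12), E (2024-03-15).
D would otherwise be senior to E, so under the subordination agreement D and E exchange positions.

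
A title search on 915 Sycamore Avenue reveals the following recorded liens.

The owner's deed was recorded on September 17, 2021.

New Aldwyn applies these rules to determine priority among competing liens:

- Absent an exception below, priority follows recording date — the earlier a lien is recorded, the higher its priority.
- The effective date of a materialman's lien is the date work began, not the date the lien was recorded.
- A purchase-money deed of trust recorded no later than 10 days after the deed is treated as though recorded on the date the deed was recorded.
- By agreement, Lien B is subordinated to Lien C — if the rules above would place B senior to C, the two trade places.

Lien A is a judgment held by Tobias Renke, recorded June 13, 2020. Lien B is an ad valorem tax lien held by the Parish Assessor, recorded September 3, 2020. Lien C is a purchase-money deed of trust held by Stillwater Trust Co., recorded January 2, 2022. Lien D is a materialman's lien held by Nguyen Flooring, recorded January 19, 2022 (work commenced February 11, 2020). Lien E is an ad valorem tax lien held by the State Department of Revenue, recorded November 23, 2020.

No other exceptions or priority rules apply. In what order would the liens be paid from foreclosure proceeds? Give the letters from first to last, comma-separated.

Effective dates: C was recorded 107 days after the deed — beyond 10 days — so no relation-back applies; D relates back to February 11, 2020 (work commenced).
Ordering by effective date: D (February 11, 2020), A (June 13, 2020), B (September 3, 2020), E (November 23, 2020), C (January 2, 2022).
B would otherwise be senior to C, so under the subordination agreement B and C exchange positions.

D, A, C, E, B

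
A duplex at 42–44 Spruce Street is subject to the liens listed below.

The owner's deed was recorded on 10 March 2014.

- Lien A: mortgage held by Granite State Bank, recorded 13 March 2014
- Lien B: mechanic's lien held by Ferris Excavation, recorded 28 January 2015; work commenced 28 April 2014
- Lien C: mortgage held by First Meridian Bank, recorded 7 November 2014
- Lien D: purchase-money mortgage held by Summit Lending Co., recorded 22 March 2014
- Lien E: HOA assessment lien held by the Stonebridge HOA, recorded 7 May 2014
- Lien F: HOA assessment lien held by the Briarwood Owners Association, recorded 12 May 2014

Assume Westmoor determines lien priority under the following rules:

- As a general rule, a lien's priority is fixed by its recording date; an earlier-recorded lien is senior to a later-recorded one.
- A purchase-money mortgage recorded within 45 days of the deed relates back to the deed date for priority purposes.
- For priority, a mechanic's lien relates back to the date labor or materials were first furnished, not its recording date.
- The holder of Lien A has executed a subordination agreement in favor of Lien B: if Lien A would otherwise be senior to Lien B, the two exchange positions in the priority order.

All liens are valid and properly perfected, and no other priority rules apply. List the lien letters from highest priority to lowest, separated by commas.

Effective dates after the stated exceptions: B's effective date is 28 April 2014, when work began; D was recorded within the 45-day window, so its effective date is the deed date 10 March 2014.
By effective date, earliest first: D (10 March 2014), A (13 March 2014), B (28 April 2014), E (7 May 2014), F (12 May 2014), C (7 November 2014).
The subordination applies — A was senior to B — so A and B swap.

D, B, A, E, F, C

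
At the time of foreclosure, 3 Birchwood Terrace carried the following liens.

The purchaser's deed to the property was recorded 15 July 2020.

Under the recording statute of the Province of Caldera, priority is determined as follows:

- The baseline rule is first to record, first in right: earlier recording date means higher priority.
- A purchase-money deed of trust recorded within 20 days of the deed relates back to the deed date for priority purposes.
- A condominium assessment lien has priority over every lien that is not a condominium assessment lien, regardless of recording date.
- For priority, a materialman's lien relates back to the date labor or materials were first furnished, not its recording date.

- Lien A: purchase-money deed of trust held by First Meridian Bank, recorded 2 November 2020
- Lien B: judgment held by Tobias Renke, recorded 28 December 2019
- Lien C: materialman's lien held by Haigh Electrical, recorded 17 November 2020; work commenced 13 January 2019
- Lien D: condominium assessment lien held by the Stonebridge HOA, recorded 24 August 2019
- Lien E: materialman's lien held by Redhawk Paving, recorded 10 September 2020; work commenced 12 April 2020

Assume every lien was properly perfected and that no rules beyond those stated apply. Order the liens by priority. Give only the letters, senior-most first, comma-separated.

Effective dates: A was recorded 110 days after the deed — beyond 20 days — so no relation-back applies; C relates back to 13 January 2019 (work commenced); E's effective date is 12 April 2020, when work began.
As a condominium assessment lien, D is senior to every other lien.
The other liens, earliest effective date first: C (13 January 2019), B (28 December 2019), E (12 April 2020), A (2 November 2020).

D, C, B, E, A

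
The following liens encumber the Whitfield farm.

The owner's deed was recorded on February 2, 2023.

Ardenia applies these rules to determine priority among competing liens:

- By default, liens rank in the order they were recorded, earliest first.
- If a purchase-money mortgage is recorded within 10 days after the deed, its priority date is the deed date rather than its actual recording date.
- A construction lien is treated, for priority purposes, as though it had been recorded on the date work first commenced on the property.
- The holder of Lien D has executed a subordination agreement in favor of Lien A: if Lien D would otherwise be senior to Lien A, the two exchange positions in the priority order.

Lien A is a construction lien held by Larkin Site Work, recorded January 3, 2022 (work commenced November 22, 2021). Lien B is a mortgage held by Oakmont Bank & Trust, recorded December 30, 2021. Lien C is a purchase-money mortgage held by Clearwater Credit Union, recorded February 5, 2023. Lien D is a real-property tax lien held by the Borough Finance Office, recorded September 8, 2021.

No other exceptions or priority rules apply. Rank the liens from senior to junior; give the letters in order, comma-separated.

Effective dates after the stated exceptions: A's effective date is November 22, 2021, when work began; C's effective date is the deed date, February 2, 2023.
Ordering by effective date: D (September 8, 2021), A (November 22, 2021), B (December 30, 2021), C (February 2, 2023).
Because D would otherwise rank above A, the subordination swaps them.

A, D, B, C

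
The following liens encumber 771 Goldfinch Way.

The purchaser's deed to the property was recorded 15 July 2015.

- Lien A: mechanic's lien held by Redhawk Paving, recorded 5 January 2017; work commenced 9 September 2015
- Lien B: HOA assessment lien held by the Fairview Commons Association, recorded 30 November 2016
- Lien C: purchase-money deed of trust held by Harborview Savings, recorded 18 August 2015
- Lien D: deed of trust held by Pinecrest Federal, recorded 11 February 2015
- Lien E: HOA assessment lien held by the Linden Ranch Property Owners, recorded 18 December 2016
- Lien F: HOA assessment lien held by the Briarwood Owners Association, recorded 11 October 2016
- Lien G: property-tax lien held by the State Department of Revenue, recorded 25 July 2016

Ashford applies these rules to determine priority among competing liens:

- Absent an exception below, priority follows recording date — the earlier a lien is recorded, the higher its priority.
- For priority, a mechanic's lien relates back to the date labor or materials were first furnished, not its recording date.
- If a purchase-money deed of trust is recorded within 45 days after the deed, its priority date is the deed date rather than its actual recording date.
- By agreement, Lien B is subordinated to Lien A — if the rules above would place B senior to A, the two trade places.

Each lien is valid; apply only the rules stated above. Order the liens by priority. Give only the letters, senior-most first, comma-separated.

Effective dates after the stated exceptions: A is treated as recorded 9 September 2015, the work-commencement date; C relates back to the deed date 15 July 2015.
Sorted by effective date: D (11 February 2015), C (15 July 2015), A (9 September 2015), G (25 July 2016), F (11 October 2016), B (30 November 2016), E (18 December 2016).
B is already junior to A, so the subordination agreement changes nothing.

D, C, A, G, F, B, E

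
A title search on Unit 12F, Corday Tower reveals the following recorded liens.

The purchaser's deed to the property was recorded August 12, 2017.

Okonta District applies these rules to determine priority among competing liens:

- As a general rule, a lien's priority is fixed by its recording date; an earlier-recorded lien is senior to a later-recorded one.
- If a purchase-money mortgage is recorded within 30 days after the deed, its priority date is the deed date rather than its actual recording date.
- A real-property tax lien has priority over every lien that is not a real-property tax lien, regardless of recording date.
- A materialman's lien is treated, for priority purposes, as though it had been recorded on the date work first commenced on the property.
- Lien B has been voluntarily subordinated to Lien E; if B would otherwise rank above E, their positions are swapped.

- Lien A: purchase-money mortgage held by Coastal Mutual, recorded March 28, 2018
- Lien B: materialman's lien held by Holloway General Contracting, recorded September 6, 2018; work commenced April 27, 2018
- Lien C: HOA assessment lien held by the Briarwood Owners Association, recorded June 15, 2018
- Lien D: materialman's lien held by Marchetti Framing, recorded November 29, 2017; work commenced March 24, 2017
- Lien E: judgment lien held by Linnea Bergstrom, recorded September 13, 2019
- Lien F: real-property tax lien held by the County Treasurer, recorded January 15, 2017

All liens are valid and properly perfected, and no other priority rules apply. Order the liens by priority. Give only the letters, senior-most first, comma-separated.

Adjusting effective dates: A was recorded 228 days after the deed, outside the 30-day window, so it keeps its recording date; B is treated as recorded April 27, 2018, the work-commencement date; D is treated as recorded March 24, 2017, the work-commencement date.
F is a real-property tax lien and takes priority over every other lien.
Remaining liens by effective date: D (March 24, 2017), A (March 28, 2018), B (April 27, 2018), C (June 15, 2018), E (September 13, 2019).
The subordination applies — B was senior to E — so B and E swap.

F, D, A, E, C, B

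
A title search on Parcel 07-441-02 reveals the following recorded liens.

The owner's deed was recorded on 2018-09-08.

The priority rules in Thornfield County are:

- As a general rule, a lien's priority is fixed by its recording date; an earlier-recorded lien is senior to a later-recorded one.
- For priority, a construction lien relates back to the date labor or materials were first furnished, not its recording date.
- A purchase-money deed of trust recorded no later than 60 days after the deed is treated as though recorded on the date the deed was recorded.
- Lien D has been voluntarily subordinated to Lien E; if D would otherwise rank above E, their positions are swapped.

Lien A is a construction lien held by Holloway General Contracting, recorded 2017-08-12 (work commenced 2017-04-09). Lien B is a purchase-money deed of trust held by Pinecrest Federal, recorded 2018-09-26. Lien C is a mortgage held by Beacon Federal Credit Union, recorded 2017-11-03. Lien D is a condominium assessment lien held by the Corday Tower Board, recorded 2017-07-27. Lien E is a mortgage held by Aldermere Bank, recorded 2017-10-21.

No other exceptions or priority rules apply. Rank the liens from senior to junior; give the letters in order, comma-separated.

Adjusting effective dates: A is treated as recorded 2017-04-09, the work-commencement date; B's effective date is the deed date, 2018-09-08.
By effective date: A (2017-04-09), D (2017-07-27), E (2017-10-21), C (2017-11-03), B (2018-09-08).
D is senior to E before the subordination, so the two trade places.

A, E, D, C, B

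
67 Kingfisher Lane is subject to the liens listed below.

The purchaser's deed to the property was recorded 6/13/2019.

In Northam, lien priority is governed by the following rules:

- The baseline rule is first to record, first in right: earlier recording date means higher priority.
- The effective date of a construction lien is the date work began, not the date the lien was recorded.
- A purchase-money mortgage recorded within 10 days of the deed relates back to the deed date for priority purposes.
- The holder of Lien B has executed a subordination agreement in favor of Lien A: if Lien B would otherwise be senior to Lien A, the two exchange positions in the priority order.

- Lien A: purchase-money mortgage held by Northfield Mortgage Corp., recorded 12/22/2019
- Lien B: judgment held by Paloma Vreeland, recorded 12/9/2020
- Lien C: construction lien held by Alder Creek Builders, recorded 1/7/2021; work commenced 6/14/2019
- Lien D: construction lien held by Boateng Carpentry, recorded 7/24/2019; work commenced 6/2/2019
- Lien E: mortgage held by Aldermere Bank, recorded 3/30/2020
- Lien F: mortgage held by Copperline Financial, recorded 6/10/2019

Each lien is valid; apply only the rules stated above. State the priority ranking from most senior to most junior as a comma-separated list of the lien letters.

Adjusting effective dates: A was recorded 192 days after the deed, outside the 10-day window, so it keeps its recording date; C's effective date is 6/14/2019, when work began; D is treated as recorded 6/2/2019, the work-commencement date.
By effective date: D (6/2/2019), F (6/10/2019), C (6/14/2019), A (12/22/2019), E (3/30/2020), B (12/9/2020).
Since B is not senior to A, the subordination leaves the order unchanged.

D, F, C, A, E, B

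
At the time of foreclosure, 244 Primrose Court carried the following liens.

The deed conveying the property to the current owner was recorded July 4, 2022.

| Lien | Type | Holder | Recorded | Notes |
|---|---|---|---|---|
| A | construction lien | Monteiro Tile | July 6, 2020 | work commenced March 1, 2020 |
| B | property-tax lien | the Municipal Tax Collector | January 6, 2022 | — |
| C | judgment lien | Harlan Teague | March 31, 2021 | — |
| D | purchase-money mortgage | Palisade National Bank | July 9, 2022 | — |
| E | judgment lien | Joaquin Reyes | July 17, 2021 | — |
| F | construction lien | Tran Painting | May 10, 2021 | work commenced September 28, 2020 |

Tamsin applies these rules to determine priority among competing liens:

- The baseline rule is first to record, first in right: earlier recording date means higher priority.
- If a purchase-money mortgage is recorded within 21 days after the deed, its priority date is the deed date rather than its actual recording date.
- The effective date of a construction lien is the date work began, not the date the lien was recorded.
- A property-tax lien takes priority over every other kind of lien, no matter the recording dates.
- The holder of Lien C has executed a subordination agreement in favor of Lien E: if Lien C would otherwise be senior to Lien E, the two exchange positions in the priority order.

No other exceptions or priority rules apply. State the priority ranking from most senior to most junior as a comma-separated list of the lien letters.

B, A, F, E, C, D

First, effective dates: A's effective date is March 1, 2020, when work began; D relates back to the deed date July 4, 2022; F relates back to September 28, 2020 (work commenced).
B, as a property-tax lien, has superpriority and ranks first.
The other liens, earliest effective date first: A (March 1, 2020), F (September 28, 2020), C (March 31, 2021), E (July 17, 2021), D (July 4, 2022).
Because C would otherwise rank above E, the subordination swaps them.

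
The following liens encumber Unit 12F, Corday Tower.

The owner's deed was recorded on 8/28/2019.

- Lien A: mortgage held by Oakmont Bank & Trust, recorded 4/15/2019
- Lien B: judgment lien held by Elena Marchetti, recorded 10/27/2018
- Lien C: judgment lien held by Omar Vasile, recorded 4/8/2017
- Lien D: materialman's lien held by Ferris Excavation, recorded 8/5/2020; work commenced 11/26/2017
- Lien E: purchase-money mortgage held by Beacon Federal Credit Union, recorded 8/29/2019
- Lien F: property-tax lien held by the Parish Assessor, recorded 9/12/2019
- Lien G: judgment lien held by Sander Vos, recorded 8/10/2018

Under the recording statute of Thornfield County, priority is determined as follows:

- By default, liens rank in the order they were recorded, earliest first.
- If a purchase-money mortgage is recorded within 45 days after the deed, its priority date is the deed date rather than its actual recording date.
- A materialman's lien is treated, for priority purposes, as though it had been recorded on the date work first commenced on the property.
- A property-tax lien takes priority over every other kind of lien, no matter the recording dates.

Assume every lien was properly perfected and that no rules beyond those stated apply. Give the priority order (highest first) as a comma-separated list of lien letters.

F, C, D, G, B, A, E

Adjusting effective dates: D's effective date is 11/26/2017, when work began; E was recorded within the 45-day window, so its effective date is the deed date 8/28/2019.
F, as a property-tax lien, has superpriority and ranks first.
The other liens, earliest effective date first: C (4/8/2017), D (11/26/2017), G (8/10/2018), B (10/27/2018), A (4/15/2019), E (8/28/2019).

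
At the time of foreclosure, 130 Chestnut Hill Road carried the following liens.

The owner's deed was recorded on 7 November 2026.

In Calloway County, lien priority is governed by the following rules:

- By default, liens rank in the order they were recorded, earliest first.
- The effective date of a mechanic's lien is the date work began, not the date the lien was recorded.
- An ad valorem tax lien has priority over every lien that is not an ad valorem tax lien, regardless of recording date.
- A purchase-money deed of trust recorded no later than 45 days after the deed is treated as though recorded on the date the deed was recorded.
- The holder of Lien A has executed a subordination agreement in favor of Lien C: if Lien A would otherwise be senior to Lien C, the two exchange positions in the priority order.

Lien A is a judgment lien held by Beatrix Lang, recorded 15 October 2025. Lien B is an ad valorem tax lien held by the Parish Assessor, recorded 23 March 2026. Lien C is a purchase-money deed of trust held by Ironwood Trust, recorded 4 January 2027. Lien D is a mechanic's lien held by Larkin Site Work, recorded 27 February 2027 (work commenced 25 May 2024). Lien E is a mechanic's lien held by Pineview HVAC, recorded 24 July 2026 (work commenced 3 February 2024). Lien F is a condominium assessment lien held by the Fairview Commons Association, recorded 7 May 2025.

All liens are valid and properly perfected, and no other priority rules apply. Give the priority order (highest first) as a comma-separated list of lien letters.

B, E, D, F, C, A

First, effective dates: C missed the 45-day window (58 days after the deed), so its recording date stands; D relates back to 25 May 2024 (work commenced); E is treated as recorded 3 February 2024, the work-commencement date.
B is an ad valorem tax lien and takes priority over every other lien.
Remaining liens by effective date: E (3 February 2024), D (25 May 2024), F (7 May 2025), A (15 October 2025), C (4 January 2027).
Because A would otherwise rank above C, the subordination swaps them.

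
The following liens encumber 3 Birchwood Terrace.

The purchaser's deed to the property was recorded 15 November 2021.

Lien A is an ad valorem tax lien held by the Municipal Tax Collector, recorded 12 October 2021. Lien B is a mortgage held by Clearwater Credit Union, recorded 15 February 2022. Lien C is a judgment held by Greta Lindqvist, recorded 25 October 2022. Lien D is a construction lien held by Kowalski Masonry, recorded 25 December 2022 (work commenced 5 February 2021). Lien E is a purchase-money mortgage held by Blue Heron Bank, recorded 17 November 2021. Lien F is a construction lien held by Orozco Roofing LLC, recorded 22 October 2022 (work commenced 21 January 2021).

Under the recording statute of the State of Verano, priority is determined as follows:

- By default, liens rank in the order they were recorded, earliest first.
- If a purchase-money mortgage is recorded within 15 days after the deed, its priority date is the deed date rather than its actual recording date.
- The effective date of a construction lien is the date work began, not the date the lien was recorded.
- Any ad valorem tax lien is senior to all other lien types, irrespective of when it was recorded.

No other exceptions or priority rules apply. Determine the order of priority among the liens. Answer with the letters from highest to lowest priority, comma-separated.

Effective dates: D is treated as recorded 5 February 2021, the work-commencement date; E was recorded within the 15-day window, so its effective date is the deed date 15 November 2021; F's effective date is 21 January 2021, when work began.
A is an ad valorem tax lien and takes priority over every other lien.
Remaining liens by effective date: F (21 January 2021), D (5 February 2021), E (15 November 2021), B (15 February 2022), C (25 October 2022).

A, F, D, E, B, C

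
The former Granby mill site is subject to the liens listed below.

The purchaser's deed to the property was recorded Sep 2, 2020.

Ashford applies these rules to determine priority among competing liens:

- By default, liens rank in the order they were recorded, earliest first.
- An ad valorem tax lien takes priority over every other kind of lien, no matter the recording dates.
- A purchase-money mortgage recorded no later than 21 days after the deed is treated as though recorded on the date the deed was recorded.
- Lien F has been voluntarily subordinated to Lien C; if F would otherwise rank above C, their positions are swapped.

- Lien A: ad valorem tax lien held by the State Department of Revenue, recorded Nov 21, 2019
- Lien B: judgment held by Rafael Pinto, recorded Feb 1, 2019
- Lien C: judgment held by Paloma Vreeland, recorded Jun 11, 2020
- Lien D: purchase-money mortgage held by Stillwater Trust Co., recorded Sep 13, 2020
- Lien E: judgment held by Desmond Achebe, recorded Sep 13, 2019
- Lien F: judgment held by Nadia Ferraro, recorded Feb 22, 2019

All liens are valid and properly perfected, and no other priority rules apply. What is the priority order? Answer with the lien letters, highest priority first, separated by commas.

Effective dates after the stated exceptions: D was recorded within the 21-day window, so its effective date is the deed date Sep 2, 2020.
A, as an ad valorem tax lien, has superpriority and ranks first.
Ordering the rest by effective date: B (Feb 1, 2019), F (Feb 22, 2019), E (Sep 13, 2019), C (Jun 11, 2020), D (Sep 2, 2020).
F would otherwise be senior to C, so under the subordination agreement F and C exchange positions.

A, B, C, E, F, D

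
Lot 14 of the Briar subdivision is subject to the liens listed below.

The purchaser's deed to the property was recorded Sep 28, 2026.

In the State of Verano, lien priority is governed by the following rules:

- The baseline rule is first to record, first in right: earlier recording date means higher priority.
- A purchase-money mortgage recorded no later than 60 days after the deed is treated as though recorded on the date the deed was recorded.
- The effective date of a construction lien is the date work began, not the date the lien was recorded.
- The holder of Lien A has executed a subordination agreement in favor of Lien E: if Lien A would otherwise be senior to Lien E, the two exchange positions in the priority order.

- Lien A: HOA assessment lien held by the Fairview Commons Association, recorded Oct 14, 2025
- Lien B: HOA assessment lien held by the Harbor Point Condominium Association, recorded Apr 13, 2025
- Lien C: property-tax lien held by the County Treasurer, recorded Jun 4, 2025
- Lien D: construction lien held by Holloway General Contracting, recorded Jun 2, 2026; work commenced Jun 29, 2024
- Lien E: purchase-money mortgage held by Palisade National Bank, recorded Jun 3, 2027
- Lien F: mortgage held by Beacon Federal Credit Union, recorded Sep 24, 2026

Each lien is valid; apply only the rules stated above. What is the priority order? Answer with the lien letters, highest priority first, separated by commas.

First, effective dates: D relates back to Jun 29, 2024 (work commenced); E missed the 60-day window (248 days after the deed), so its recording date stands.
Sorted by effective date: D (Jun 29, 2024), B (Apr 13, 2025), C (Jun 4, 2025), A (Oct 14, 2025), F (Sep 24, 2026), E (Jun 3, 2027).
The subordination applies — A was senior to E — so A and E swap.

D, B, C, E, F, A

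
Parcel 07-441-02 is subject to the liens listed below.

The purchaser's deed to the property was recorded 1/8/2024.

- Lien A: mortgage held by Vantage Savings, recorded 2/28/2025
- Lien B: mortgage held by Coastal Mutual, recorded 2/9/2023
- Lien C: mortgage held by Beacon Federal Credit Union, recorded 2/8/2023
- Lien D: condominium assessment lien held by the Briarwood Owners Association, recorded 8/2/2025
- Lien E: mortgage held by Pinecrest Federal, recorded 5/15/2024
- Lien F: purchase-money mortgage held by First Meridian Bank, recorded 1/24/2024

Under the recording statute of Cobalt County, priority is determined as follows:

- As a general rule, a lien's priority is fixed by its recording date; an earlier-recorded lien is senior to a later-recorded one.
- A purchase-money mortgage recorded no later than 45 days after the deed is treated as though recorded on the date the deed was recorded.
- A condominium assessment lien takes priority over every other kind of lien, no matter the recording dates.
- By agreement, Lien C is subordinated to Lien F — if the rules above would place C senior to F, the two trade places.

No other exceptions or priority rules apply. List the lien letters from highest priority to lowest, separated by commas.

Effective dates: F's effective date is the deed date, 1/8/2024.
D, as a condominium assessment lien, has superpriority and ranks first.
Ordering the rest by effective date: C (2/8/2023), B (2/9/2023), F (1/8/2024), E (5/15/2024), A (2/28/2025).
C is senior to F before the subordination, so the two trade places.

D, F, B, C, E, A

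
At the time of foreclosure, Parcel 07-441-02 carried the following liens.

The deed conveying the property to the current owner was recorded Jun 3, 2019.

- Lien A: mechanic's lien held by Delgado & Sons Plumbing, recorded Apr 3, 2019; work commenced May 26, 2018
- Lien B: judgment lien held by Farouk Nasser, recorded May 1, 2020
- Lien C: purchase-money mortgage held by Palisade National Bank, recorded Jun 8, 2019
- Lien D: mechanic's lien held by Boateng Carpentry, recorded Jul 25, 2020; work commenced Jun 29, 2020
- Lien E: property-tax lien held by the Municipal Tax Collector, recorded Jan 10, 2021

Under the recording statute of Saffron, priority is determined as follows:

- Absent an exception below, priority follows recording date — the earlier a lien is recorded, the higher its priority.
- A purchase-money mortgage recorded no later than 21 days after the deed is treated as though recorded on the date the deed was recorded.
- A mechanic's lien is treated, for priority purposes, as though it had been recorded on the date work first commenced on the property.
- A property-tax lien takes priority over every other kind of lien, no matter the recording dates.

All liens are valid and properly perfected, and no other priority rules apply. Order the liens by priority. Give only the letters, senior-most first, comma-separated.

Adjusting effective dates: A relates back to May 26, 2018 (work commenced); C's effective date is the deed date, Jun 3, 2019; D's effective date is Jun 29, 2020, when work began.
E is a property-tax lien and takes priority over every other lien.
The other liens, earliest effective date first: A (May 26, 2018), C (Jun 3, 2019), B (May 1, 2020), D (Jun 29, 2020).

E, A, C, B, D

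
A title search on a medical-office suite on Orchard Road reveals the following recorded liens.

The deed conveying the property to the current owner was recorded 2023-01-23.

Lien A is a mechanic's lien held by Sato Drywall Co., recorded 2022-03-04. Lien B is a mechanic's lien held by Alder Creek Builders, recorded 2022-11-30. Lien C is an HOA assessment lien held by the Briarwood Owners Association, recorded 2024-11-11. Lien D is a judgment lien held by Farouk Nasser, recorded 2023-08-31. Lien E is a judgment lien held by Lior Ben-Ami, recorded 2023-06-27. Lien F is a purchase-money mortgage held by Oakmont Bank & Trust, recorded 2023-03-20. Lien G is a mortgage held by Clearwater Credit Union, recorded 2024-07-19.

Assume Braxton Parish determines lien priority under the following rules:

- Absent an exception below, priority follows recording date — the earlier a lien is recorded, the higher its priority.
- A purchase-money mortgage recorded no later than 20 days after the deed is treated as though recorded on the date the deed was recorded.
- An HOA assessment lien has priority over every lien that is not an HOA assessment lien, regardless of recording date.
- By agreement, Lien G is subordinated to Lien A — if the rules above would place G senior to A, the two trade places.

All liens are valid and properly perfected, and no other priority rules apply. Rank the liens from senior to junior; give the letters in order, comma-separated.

Effective dates: F was recorded 56 days after the deed, outside the 20-day window, so it keeps its recording date.
As an HOA assessment lien, C is senior to every other lien.
Remaining liens by effective date: A (2022-03-04), B (2022-11-30), F (2023-03-20), E (2023-06-27), D (2023-08-31), G (2024-07-19).
G is already junior to A, so the subordination agreement changes nothing.

C, A, B, F, E, D, G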